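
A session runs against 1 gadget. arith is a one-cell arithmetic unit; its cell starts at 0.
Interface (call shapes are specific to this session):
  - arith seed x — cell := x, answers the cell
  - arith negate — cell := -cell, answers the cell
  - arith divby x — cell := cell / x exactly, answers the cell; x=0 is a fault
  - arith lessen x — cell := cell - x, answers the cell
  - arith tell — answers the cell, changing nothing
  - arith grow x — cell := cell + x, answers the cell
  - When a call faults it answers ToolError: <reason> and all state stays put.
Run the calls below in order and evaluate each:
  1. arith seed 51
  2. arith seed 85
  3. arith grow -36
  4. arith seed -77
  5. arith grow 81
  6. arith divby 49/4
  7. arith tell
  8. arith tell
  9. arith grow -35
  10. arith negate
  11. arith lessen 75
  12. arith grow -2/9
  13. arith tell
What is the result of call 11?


> arith seed x='51'
[out] 51
> arith seed x='85'
[out] 85
> arith grow x='-36'
[out] 49
> arith seed x='-77'
[out] -77
> arith grow x='81'
[out] 4
> arith divby x='49/4'
[out] 16/49
> arith tell
[out] 16/49
> arith tell
[out] 16/49
> arith grow x='-35'
[out] -1699/49
> arith negate
[out] 1699/49
> arith lessen x='75'
[out] -1976/49
> arith grow x='-2/9'
[out] -17882/441
> arith tell
[out] -17882/441

Answer: -1976/49


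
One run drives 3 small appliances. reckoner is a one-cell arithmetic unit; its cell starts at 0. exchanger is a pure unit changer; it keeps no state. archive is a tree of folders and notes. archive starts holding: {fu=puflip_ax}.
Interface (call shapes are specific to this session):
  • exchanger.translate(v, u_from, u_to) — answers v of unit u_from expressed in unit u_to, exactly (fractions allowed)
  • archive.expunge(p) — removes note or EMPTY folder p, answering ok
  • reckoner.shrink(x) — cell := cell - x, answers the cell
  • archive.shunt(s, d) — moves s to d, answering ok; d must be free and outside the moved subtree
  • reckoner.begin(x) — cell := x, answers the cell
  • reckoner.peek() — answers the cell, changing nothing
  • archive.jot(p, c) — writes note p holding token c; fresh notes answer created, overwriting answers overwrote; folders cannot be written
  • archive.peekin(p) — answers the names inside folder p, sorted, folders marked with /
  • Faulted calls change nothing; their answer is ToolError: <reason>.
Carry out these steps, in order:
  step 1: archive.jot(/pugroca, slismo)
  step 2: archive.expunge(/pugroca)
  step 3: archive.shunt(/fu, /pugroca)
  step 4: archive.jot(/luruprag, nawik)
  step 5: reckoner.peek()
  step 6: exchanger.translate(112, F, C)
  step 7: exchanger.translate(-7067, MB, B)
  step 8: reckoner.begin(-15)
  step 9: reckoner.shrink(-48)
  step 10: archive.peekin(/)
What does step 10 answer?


Answer: [luruprag, pugroca]

Derivation:
Calling jot passing p='/pugroca', c='slismo', and get created.
I invoke expunge passing p='/pugroca', giving ok.
Using shunt passing s='/fu', d='/pugroca', yielding ok.
Then jot passing p='/luruprag', c='nawik', yielding created.
Then peek(), giving 0.
I use translate passing v='112', u_from='F', u_to='C', → 400/9.
Next I call translate passing v='-7067', u_from='MB', u_to='B', → -7067000000.
Calling begin passing x='-15', and observe -15.
I call shrink passing x='-48': 33.
I invoke peekin passing p='/', giving [luruprag, pugroca].


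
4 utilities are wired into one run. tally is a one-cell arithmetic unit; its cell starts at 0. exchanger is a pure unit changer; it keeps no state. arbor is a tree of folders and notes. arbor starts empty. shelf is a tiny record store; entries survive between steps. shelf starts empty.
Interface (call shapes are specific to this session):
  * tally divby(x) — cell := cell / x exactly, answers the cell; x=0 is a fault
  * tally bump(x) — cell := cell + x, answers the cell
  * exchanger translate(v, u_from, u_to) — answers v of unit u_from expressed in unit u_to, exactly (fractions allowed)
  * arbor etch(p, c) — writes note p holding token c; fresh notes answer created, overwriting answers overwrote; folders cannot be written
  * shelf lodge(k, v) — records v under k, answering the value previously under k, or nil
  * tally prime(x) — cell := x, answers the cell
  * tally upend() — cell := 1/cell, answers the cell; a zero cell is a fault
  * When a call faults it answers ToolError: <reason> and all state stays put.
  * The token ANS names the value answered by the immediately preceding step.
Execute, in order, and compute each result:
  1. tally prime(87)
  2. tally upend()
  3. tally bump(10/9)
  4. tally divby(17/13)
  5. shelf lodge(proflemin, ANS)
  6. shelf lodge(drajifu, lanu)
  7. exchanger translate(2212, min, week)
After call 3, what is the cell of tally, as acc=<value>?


>> tally prime(x→87)
<< 87
>> tally upend()
<< 1/87
>> tally bump(x→10/9)
<< 293/261
>> tally divby(x→17/13)
<< 3809/4437
>> shelf lodge(k→proflemin, v→ANS)
<< nil
>> shelf lodge(k→drajifu, v→lanu)
<< nil
>> exchanger translate(v→2212, u_from→min, u_to→week)
<< 79/360

Answer: acc=293/261


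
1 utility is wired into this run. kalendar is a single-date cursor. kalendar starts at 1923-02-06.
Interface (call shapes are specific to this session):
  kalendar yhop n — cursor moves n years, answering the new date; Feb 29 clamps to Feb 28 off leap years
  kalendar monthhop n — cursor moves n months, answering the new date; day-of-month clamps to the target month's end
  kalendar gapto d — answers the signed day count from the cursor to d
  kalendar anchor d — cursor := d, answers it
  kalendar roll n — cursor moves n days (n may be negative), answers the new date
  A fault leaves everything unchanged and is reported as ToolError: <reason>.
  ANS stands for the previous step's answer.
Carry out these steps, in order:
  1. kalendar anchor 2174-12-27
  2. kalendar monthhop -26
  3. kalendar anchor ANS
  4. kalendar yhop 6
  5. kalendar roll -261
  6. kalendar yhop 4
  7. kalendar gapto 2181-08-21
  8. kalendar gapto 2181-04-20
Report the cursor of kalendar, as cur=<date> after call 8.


I invoke kalendar anchor using 2174-12-27: 2174-12-27.
I invoke kalendar monthhop using -26, which returns 2172-10-27.
I try kalendar anchor using ANS, and observe 2172-10-27.
I run kalendar yhop using 6: 2178-10-27.
Using kalendar roll using -261, — result: 2178-02-08.
I use kalendar yhop using 4, and see 2182-02-08.
I try kalendar gapto using 2181-08-21, yielding -171.
I invoke kalendar gapto using 2181-04-20: -294.

Answer: cur=2182-02-08


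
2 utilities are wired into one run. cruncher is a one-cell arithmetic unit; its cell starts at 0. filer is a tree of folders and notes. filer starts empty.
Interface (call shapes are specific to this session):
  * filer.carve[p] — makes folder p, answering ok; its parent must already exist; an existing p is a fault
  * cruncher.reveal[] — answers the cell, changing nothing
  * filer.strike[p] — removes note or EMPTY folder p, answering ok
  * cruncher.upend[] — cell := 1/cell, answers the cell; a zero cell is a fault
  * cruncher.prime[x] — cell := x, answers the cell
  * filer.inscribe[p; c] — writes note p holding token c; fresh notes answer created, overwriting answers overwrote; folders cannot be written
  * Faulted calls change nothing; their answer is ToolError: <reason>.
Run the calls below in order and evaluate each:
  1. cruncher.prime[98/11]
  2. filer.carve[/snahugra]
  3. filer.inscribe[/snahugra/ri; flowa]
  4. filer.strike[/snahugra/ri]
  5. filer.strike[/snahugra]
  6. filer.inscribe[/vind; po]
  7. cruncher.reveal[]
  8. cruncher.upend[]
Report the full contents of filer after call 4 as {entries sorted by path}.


==> cruncher.prime(x→98/11)
<== 98/11
==> filer.carve(p→/snahugra)
<== ok
==> filer.inscribe(p→/snahugra/ri, c→flowa)
<== created
==> filer.strike(p→/snahugra/ri)
<== ok
==> filer.strike(p→/snahugra)
<== ok
==> filer.inscribe(p→/vind, c→po)
<== created
==> cruncher.reveal()
<== 98/11
==> cruncher.upend()
<== 11/98

Answer: {snahugra/}


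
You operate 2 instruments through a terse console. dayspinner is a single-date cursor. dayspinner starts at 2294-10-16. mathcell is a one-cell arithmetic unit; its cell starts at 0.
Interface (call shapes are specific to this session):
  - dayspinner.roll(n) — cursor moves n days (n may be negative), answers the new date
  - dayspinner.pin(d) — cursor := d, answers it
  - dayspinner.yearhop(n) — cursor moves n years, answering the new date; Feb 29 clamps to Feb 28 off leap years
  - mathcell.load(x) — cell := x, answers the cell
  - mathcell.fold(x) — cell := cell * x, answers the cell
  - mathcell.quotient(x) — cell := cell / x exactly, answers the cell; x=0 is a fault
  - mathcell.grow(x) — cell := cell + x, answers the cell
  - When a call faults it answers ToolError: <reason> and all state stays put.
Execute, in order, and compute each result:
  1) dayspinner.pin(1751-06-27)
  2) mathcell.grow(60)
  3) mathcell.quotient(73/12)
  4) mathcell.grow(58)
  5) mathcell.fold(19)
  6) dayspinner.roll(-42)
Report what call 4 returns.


→ pin(d: 1751-06-27)
← 1751-06-27
→ grow(x: 60)
← 60
→ quotient(x: 73/12)
← 720/73
→ grow(x: 58)
← 4954/73
→ fold(x: 19)
← 94126/73
→ roll(n: -42)
← 1751-05-16

Answer: 4954/73


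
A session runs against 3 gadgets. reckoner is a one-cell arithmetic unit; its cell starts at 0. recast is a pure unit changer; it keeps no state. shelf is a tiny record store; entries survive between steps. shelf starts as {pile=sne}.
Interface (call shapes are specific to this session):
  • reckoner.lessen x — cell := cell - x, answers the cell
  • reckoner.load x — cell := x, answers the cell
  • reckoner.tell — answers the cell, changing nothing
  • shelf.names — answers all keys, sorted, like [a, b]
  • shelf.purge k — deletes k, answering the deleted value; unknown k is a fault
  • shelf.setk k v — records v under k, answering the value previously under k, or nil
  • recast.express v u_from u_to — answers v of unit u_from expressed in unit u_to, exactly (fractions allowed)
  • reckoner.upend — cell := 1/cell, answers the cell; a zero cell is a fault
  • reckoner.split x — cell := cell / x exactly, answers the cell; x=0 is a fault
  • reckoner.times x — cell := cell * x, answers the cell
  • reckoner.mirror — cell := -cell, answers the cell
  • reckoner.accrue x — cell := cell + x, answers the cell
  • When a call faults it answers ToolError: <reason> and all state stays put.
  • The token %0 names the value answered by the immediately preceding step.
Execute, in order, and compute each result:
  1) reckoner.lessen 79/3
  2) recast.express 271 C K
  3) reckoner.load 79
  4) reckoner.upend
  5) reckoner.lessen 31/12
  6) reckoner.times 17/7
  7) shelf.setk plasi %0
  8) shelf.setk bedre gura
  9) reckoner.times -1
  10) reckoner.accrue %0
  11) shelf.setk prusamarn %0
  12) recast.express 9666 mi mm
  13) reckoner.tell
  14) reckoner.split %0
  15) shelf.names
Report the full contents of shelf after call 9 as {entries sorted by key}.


-> reckoner.lessen(79/3)
<- -79/3
-> recast.express(271, C, K)
<- 10883/20
-> reckoner.load(79)
<- 79
-> reckoner.upend()
<- 1/79
-> reckoner.lessen(31/12)
<- -2437/948
-> reckoner.times(17/7)
<- -41429/6636
-> shelf.setk(plasi, %0)
<- nil
-> shelf.setk(bedre, gura)
<- nil
-> reckoner.times(-1)
<- 41429/6636
-> reckoner.accrue(%0)
<- 41429/3318
-> shelf.setk(prusamarn, %0)
<- nil
-> recast.express(9666, mi, mm)
<- 15555919104
-> reckoner.tell()
<- 41429/3318
-> reckoner.split(%0)
<- 1
-> shelf.names()
<- [bedre, pile, plasi, prusamarn]

Answer: {bedre=gura, pile=sne, plasi=-41429/6636}


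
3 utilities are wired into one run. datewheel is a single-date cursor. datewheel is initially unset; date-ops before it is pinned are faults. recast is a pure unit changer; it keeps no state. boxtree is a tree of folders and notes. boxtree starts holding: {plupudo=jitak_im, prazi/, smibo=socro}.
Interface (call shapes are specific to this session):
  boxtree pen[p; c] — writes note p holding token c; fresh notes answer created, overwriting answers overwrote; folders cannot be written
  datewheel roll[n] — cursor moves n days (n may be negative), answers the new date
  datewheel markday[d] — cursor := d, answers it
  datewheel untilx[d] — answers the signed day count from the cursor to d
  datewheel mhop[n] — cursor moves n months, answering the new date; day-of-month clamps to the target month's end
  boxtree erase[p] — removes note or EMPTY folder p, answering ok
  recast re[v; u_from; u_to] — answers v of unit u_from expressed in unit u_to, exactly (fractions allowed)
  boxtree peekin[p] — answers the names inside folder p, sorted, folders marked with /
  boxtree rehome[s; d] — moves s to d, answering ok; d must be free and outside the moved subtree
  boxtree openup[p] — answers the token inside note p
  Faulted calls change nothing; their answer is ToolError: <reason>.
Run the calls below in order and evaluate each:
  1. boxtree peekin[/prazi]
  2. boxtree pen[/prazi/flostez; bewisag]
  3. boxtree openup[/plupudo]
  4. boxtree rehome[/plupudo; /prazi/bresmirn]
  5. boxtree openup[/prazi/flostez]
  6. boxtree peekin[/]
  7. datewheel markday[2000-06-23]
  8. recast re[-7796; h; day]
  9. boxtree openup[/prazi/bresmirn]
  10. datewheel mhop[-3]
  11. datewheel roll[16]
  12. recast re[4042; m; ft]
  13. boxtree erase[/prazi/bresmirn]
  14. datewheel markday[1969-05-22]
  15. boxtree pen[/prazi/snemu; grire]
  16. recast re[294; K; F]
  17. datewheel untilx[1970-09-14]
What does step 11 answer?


Answer: 2000-04-08

Derivation:
// boxtree peekin(p='/prazi') -> []
// boxtree pen(p='/prazi/flostez', c='bewisag') -> created
// boxtree openup(p='/plupudo') -> jitak_im
// boxtree rehome(s='/plupudo', d='/prazi/bresmirn') -> ok
// boxtree openup(p='/prazi/flostez') -> bewisag
// boxtree peekin(p='/') -> [prazi/, smibo]
// datewheel markday(d='2000-06-23') -> 2000-06-23
// recast re(v='-7796', u_from='h', u_to='day') -> -1949/6
// boxtree openup(p='/prazi/bresmirn') -> jitak_im
// datewheel mhop(n='-3') -> 2000-03-23
// datewheel roll(n='16') -> 2000-04-08
// recast re(v='4042', u_from='m', u_to='ft') -> 5052500/381
// boxtree erase(p='/prazi/bresmirn') -> ok
// datewheel markday(d='1969-05-22') -> 1969-05-22
// boxtree pen(p='/prazi/snemu', c='grire') -> created
// recast re(v='294', u_from='K', u_to='F') -> 6953/100
// datewheel untilx(d='1970-09-14') -> 480


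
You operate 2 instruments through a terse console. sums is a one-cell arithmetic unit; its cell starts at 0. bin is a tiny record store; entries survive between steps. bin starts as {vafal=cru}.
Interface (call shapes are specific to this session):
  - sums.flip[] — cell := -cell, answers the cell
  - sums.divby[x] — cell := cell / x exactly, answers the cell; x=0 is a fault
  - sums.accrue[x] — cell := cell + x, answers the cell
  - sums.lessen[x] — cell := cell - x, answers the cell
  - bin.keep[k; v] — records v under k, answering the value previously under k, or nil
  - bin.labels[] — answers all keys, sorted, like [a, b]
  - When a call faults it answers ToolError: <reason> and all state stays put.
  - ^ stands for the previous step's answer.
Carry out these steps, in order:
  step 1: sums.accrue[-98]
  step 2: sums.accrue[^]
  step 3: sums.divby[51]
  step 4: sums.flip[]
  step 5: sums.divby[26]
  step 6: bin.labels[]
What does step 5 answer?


Answer: 98/663

Derivation:
>>> sums.accrue x='-98'
[out] -98
>>> sums.accrue x='^'
[out] -196
>>> sums.divby x='51'
[out] -196/51
>>> sums.flip
[out] 196/51
>>> sums.divby x='26'
[out] 98/663
>>> bin.labels
[out] [vafal]


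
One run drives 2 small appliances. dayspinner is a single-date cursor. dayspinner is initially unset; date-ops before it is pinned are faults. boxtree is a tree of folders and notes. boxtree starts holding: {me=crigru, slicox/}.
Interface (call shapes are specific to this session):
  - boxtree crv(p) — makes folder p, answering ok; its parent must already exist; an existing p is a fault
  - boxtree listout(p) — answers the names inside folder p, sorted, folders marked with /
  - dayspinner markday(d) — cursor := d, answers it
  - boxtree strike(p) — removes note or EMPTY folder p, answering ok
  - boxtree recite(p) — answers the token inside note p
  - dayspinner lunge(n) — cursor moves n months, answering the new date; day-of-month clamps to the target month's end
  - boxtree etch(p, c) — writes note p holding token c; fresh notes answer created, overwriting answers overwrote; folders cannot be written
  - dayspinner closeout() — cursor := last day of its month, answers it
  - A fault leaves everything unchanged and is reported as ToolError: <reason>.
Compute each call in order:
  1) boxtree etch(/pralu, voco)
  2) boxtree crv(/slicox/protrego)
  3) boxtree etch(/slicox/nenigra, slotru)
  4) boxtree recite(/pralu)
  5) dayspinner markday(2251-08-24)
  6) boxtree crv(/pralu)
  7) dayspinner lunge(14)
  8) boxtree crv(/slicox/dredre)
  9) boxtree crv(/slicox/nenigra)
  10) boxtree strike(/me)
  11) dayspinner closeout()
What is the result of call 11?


Next I call boxtree etch with /pralu, voco, which returns created.
I call boxtree crv with /slicox/protrego, → ok.
I run boxtree etch with /slicox/nenigra, slotru, giving created.
Calling boxtree recite with /pralu, — result: voco.
I use dayspinner markday with 2251-08-24, — result: 2251-08-24.
Now I run boxtree crv with /pralu: ToolError: exists.
Using dayspinner lunge with 14, → 2252-10-24.
Now I run boxtree crv with /slicox/dredre, → ok.
I run boxtree crv with /slicox/nenigra: ToolError: exists.
I try boxtree strike with /me, giving ok.
Then dayspinner closeout(), which returns 2252-10-31.

Answer: 2252-10-31


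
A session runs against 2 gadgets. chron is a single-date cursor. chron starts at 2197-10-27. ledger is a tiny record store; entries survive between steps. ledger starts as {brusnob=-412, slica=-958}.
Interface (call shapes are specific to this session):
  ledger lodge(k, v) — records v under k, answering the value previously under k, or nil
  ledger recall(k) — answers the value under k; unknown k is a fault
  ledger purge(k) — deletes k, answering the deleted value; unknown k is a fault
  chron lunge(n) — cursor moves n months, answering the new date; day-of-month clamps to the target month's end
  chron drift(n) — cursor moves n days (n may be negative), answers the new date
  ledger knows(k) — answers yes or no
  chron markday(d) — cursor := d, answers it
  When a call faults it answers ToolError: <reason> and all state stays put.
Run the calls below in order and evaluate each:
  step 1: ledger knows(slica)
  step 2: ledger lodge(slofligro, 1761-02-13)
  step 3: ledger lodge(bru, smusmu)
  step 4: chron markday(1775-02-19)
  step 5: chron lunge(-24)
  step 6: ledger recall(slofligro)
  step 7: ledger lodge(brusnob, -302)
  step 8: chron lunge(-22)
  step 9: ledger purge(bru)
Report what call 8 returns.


→ ledger knows(k: slica)
← yes
→ ledger lodge(k: slofligro, v: 1761-02-13)
← nil
→ ledger lodge(k: bru, v: smusmu)
← nil
→ chron markday(d: 1775-02-19)
← 1775-02-19
→ chron lunge(n: -24)
← 1773-02-19
→ ledger recall(k: slofligro)
← 1761-02-13
→ ledger lodge(k: brusnob, v: -302)
← -412
→ chron lunge(n: -22)
← 1771-04-19
→ ledger purge(k: bru)
← smusmu

Answer: 1771-04-19


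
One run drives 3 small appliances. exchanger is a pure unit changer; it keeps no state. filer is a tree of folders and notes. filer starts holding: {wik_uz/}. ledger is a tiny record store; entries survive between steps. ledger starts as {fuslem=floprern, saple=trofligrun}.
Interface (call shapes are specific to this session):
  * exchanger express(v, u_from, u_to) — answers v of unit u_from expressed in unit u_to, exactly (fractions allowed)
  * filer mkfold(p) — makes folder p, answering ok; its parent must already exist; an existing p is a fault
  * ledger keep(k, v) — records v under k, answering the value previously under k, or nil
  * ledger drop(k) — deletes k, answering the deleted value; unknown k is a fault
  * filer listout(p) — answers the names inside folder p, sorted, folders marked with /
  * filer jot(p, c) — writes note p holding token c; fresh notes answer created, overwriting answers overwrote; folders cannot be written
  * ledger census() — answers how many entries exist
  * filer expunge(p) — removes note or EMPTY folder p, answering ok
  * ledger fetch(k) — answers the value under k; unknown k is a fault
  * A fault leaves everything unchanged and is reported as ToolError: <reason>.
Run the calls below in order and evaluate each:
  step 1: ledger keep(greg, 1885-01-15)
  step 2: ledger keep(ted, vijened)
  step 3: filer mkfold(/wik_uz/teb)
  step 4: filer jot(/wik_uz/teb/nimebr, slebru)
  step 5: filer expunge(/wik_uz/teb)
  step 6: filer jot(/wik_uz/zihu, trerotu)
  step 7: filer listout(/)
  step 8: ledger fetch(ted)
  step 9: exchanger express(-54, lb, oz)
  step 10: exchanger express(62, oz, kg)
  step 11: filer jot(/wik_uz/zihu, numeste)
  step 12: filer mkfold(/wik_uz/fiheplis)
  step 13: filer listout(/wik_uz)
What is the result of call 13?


Next I call ledger keep(k: greg, v: 1885-01-15), → nil.
Then ledger keep(k: ted, v: vijened), → nil.
Calling filer mkfold(p: /wik_uz/teb), and see ok.
Now I run filer jot(p: /wik_uz/teb/nimebr, c: slebru), yielding created.
Then filer expunge(p: /wik_uz/teb), — result: ToolError: not empty.
I run filer jot(p: /wik_uz/zihu, c: trerotu), giving created.
I call filer listout(p: /), giving [wik_uz/].
I invoke ledger fetch(k: ted), yielding vijened.
Next I call exchanger express(v: -54, u_from: lb, u_to: oz), — result: -864.
I try exchanger express(v: 62, u_from: oz, u_to: kg), which returns 1406136347/800000000.
I invoke filer jot(p: /wik_uz/zihu, c: numeste), which returns overwrote.
Then filer mkfold(p: /wik_uz/fiheplis), and observe ok.
I use filer listout(p: /wik_uz), and get [fiheplis/, teb/, zihu].

Answer: [fiheplis/, teb/, zihu]


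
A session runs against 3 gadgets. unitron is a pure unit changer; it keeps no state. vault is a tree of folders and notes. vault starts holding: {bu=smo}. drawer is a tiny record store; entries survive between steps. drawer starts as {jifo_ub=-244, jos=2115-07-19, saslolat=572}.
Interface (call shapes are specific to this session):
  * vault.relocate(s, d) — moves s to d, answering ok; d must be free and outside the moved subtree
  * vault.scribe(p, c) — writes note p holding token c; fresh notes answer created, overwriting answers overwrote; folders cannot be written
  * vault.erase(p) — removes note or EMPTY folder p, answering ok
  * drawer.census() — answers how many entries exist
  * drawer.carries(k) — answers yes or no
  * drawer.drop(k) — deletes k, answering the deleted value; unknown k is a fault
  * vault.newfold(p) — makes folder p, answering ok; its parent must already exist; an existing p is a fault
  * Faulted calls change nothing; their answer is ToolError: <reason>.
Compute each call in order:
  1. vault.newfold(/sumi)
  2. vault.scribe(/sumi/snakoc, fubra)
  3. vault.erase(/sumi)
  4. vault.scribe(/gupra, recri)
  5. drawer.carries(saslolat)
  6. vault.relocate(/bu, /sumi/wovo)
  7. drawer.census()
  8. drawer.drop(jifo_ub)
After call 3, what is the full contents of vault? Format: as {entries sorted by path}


% 1. vault.newfold(p: /sumi) == ok
% 2. vault.scribe(p: /sumi/snakoc, c: fubra) == created
% 3. vault.erase(p: /sumi) == ToolError: not empty
% 4. vault.scribe(p: /gupra, c: recri) == created
% 5. drawer.carries(k: saslolat) == yes
% 6. vault.relocate(s: /bu, d: /sumi/wovo) == ok
% 7. drawer.census() == 3
% 8. drawer.drop(k: jifo_ub) == -244

Answer: {bu=smo, sumi/, sumi/snakoc=fubra}


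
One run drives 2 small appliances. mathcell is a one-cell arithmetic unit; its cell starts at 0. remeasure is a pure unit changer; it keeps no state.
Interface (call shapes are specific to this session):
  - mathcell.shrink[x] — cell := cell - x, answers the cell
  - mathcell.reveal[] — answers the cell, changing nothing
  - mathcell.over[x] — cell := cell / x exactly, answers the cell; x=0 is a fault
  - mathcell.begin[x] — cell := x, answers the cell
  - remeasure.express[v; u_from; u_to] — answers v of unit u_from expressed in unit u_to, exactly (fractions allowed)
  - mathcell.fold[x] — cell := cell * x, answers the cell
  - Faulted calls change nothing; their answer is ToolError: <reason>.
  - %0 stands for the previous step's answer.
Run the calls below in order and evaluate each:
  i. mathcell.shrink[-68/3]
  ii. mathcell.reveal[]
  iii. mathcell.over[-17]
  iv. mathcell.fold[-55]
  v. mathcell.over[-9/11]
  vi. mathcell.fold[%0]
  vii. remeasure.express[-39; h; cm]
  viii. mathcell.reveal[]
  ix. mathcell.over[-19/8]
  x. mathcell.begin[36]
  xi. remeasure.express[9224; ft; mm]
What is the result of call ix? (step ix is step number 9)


-> mathcell.shrink(x='-68/3')
<- 68/3
-> mathcell.reveal()
<- 68/3
-> mathcell.over(x='-17')
<- -4/3
-> mathcell.fold(x='-55')
<- 220/3
-> mathcell.over(x='-9/11')
<- -2420/27
-> mathcell.fold(x='%0')
<- 5856400/729
-> remeasure.express(v='-39', u_from='h', u_to='cm')
<- ToolError: incompatible units
-> mathcell.reveal()
<- 5856400/729
-> mathcell.over(x='-19/8')
<- -46851200/13851
-> mathcell.begin(x='36')
<- 36
-> remeasure.express(v='9224', u_from='ft', u_to='mm')
<- 14057376/5

Answer: -46851200/13851


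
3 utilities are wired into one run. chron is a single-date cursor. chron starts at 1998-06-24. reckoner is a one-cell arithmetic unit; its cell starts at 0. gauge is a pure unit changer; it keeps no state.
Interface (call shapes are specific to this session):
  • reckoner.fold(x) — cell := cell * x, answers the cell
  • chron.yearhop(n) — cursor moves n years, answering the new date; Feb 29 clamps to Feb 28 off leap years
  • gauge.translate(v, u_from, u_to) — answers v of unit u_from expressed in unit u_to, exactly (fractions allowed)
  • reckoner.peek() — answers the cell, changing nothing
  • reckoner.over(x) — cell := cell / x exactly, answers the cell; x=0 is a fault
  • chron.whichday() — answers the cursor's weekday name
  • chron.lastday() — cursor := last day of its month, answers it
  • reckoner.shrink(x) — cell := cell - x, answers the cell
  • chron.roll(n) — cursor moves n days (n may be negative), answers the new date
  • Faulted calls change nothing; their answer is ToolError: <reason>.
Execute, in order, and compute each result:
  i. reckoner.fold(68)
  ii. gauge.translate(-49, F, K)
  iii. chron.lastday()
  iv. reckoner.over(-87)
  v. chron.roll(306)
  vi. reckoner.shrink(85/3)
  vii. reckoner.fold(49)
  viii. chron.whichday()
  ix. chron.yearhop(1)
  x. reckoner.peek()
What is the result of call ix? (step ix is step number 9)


I try reckoner.fold with x→68, and get 0.
Using gauge.translate with v→-49, u_from→F, u_to→K, yielding 4563/20.
I call chron.lastday, and observe 1998-06-30.
Then reckoner.over with x→-87, and observe 0.
Then chron.roll with n→306, which returns 1999-05-02.
I invoke reckoner.shrink with x→85/3, giving -85/3.
Next I call reckoner.fold with x→49, and observe -4165/3.
Calling chron.whichday, giving Sunday.
Calling chron.yearhop with n→1: 2000-05-02.
I run reckoner.peek(), and see -4165/3.

Answer: 2000-05-02


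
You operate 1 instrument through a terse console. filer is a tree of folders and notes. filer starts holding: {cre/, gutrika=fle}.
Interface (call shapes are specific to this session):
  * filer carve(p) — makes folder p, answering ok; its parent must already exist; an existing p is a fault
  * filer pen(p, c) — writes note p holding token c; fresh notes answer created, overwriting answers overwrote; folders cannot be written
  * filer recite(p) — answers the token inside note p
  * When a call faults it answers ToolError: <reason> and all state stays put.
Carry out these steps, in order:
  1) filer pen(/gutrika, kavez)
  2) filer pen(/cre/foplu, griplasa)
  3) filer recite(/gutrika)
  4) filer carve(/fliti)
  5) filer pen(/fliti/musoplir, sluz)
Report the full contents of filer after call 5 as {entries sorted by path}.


Answer: {cre/, cre/foplu=griplasa, fliti/, fliti/musoplir=sluz, gutrika=kavez}

Derivation:
Now I run filer pen(/gutrika, kavez), yielding overwrote.
Calling filer pen(/cre/foplu, griplasa), and get created.
Now I run filer recite(/gutrika), — result: kavez.
I invoke filer carve(/fliti), yielding ok.
I run filer pen(/fliti/musoplir, sluz), and get created.


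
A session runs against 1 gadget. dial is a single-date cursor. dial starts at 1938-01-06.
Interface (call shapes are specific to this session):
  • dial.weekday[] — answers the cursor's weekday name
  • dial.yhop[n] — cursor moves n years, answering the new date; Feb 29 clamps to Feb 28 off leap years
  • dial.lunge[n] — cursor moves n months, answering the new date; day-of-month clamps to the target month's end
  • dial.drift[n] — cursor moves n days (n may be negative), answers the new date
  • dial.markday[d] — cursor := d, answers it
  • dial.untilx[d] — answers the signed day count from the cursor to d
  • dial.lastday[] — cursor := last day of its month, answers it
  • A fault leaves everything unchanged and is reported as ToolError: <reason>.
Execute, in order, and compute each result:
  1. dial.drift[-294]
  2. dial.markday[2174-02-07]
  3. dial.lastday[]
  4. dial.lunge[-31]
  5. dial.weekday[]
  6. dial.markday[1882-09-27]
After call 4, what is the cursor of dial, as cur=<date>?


Answer: cur=2171-07-28

Derivation:
~$ drift -294
  1937-03-18
~$ markday 2174-02-07
  2174-02-07
~$ lastday
  2174-02-28
~$ lunge -31
  2171-07-28
~$ weekday
  Sunday
~$ markday 1882-09-27
  1882-09-27


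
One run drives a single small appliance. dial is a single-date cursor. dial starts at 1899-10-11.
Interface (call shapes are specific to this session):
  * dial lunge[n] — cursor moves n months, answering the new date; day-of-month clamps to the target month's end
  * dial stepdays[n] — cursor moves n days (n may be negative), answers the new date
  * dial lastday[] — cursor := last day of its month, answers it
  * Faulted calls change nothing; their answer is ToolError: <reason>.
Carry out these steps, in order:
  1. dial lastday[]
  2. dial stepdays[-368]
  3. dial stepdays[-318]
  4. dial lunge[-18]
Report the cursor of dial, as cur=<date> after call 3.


-- 1. dial lastday() -> 1899-10-31
-- 2. dial stepdays(n='-368') -> 1898-10-28
-- 3. dial stepdays(n='-318') -> 1897-12-14
-- 4. dial lunge(n='-18') -> 1896-06-14

Answer: cur=1897-12-14


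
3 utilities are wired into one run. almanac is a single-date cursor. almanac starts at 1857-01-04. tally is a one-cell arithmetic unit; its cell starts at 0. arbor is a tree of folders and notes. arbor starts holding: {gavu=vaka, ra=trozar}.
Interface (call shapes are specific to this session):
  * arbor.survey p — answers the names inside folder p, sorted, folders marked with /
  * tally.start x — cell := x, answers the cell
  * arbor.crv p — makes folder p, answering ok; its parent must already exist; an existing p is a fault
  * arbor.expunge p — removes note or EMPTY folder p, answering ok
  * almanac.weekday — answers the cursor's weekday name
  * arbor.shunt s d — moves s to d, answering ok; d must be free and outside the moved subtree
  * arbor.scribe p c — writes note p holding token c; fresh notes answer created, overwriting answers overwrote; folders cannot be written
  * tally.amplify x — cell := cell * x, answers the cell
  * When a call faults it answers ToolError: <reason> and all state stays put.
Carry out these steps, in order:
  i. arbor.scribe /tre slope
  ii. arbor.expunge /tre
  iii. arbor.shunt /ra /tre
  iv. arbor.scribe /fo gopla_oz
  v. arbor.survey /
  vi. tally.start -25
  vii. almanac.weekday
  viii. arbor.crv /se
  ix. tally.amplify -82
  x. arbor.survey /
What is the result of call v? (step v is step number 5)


Next I call arbor.scribe with p→/tre, c→slope, yielding created.
Then arbor.expunge with p→/tre, giving ok.
I use arbor.shunt with s→/ra, d→/tre, — result: ok.
Next I call arbor.scribe with p→/fo, c→gopla_oz, giving created.
I invoke arbor.survey with p→/, and get [fo, gavu, tre].
Invoking tally.start with x→-25: -25.
Using almanac.weekday, and see Sunday.
I try arbor.crv with p→/se, which returns ok.
Now I run tally.amplify with x→-82, giving 2050.
Now I run arbor.survey with p→/: [fo, gavu, se/, tre].

Answer: [fo, gavu, tre]


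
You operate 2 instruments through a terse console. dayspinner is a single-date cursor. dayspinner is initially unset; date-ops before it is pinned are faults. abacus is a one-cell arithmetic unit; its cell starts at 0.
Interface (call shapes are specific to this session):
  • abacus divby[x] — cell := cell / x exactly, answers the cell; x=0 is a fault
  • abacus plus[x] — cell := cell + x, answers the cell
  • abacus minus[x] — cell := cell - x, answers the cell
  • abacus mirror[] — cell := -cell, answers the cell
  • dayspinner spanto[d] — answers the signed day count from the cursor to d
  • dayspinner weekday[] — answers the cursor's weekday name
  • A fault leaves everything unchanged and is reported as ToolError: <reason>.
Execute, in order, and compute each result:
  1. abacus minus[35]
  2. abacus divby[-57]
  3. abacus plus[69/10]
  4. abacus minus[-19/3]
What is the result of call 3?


I try abacus minus on x→35, — result: -35.
I try abacus divby on x→-57, and see 35/57.
I try abacus plus on x→69/10, → 4283/570.
Now I run abacus minus on x→-19/3, giving 2631/190.

Answer: 4283/570


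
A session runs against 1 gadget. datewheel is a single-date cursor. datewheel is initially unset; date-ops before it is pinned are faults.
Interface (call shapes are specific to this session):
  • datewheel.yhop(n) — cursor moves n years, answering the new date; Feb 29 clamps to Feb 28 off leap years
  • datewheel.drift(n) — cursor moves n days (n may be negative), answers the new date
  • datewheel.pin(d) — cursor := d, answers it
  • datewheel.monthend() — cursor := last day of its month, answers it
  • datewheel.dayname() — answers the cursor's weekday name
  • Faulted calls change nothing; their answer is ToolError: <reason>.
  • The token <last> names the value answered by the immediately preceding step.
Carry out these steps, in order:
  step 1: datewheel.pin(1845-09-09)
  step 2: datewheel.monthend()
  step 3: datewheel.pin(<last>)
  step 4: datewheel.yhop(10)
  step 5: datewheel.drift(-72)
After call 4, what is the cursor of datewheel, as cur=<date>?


Step: pin[d→1845-09-09]
Result: 1845-09-09
Step: monthend[]
Result: 1845-09-30
Step: pin[d→<last>]
Result: 1845-09-30
Step: yhop[n→10]
Result: 1855-09-30
Step: drift[n→-72]
Result: 1855-07-20

Answer: cur=1855-09-30


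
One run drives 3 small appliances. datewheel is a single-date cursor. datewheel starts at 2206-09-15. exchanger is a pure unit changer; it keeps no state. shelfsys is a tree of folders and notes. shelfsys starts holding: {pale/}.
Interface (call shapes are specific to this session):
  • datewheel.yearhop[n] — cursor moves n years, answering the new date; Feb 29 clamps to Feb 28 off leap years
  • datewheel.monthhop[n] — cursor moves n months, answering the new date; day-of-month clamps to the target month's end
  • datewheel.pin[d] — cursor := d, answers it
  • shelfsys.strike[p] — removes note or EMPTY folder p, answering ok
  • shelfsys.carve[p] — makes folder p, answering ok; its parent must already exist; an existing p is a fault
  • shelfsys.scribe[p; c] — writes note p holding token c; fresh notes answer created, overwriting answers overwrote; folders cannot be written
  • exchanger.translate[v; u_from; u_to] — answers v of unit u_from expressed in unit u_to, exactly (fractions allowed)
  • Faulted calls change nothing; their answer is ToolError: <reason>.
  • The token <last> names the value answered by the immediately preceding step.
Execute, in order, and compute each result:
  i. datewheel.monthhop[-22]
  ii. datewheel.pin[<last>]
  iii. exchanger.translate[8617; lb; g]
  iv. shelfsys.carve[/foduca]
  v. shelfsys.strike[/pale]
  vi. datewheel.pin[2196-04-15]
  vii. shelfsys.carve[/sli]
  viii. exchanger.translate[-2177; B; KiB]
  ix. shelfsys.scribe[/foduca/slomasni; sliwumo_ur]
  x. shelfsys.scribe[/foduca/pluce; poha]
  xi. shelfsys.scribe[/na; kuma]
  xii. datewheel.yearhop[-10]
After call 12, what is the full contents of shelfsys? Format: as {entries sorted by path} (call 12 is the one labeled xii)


Answer: {foduca/, foduca/pluce=poha, foduca/slomasni=sliwumo_ur, na=kuma, sli/}

Derivation:
! datewheel.monthhop(n: -22) ~> 2204-11-15
! datewheel.pin(d: <last>) ~> 2204-11-15
! exchanger.translate(v: 8617, u_from: lb, u_to: g) ~> 390860545229/100000
! shelfsys.carve(p: /foduca) ~> ok
! shelfsys.strike(p: /pale) ~> ok
! datewheel.pin(d: 2196-04-15) ~> 2196-04-15
! shelfsys.carve(p: /sli) ~> ok
! exchanger.translate(v: -2177, u_from: B, u_to: KiB) ~> -2177/1024
! shelfsys.scribe(p: /foduca/slomasni, c: sliwumo_ur) ~> created
! shelfsys.scribe(p: /foduca/pluce, c: poha) ~> created
! shelfsys.scribe(p: /na, c: kuma) ~> created
! datewheel.yearhop(n: -10) ~> 2186-04-15


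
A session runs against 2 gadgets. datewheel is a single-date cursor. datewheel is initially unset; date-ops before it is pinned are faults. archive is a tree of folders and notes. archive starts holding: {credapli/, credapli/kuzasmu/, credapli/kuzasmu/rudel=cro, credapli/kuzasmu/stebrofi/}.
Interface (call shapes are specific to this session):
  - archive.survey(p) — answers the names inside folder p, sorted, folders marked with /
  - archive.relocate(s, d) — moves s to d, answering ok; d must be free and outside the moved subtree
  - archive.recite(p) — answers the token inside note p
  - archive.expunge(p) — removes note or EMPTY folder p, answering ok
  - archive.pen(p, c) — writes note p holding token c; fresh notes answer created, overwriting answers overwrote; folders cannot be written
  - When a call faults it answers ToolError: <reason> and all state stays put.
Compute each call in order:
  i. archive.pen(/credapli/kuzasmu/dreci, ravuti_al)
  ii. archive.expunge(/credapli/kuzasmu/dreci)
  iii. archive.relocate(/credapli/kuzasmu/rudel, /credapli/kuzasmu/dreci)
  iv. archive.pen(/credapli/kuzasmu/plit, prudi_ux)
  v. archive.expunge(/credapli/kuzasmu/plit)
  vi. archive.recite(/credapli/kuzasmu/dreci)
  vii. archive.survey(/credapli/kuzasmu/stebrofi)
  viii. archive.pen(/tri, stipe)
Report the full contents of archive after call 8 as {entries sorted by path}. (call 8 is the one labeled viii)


I use archive.pen(p='/credapli/kuzasmu/dreci', c='ravuti_al'), yielding created.
I call archive.expunge(p='/credapli/kuzasmu/dreci'), giving ok.
Next I call archive.relocate(s='/credapli/kuzasmu/rudel', d='/credapli/kuzasmu/dreci'), and get ok.
I run archive.pen(p='/credapli/kuzasmu/plit', c='prudi_ux'), and get created.
I run archive.expunge(p='/credapli/kuzasmu/plit'), — result: ok.
Using archive.recite(p='/credapli/kuzasmu/dreci'): cro.
I call archive.survey(p='/credapli/kuzasmu/stebrofi'), yielding [].
Using archive.pen(p='/tri', c='stipe'), and see created.

Answer: {credapli/, credapli/kuzasmu/, credapli/kuzasmu/dreci=cro, credapli/kuzasmu/stebrofi/, tri=stipe}


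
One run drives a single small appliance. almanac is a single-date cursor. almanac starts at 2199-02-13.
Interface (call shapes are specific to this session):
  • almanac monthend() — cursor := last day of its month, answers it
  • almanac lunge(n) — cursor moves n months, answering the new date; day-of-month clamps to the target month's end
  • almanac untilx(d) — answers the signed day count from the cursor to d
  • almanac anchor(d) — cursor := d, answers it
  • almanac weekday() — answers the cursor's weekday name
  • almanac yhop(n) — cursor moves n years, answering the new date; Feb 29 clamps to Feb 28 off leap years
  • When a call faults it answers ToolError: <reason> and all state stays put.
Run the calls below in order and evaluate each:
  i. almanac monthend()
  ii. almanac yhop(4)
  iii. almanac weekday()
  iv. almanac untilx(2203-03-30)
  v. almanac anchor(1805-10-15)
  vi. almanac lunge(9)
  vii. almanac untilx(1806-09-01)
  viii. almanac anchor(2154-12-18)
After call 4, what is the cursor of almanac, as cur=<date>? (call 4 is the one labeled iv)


Answer: cur=2203-02-28

Derivation:
CALL almanac monthend[]
RET  2199-02-28
CALL almanac yhop[n: 4]
RET  2203-02-28
CALL almanac weekday[]
RET  Monday
CALL almanac untilx[d: 2203-03-30]
RET  30
CALL almanac anchor[d: 1805-10-15]
RET  1805-10-15
CALL almanac lunge[n: 9]
RET  1806-07-15
CALL almanac untilx[d: 1806-09-01]
RET  48
CALL almanac anchor[d: 2154-12-18]
RET  2154-12-18
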